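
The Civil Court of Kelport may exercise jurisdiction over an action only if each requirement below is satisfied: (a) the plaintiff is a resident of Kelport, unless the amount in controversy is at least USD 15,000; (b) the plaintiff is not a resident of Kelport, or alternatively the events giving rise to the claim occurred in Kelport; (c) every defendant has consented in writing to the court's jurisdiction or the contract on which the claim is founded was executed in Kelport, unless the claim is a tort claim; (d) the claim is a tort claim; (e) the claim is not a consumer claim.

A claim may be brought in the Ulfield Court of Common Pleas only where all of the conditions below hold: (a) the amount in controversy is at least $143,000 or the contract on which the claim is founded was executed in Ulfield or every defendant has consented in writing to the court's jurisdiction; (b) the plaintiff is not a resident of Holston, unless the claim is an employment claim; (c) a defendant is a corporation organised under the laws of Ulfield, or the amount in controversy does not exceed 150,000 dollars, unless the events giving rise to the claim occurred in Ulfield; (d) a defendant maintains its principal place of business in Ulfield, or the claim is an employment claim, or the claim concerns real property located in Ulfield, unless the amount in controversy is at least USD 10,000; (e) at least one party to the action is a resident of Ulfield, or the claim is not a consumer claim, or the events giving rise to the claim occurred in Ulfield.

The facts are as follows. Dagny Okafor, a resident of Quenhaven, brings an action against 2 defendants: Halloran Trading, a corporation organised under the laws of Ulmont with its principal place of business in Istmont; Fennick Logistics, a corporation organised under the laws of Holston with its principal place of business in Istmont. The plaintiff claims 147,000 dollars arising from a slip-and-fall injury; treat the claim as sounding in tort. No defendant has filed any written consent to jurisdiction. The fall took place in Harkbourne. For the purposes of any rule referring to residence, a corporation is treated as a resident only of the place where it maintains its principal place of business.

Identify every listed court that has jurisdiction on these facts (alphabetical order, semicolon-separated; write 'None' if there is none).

The Civil Court of Kelport:
  (a) The plaintiff resides in Quenhaven, not Kelport. But the amount in controversy is 147,000 dollars, which meets the USD 15,000 floor, and the 'unless' clause therefore excuses the requirement. Condition met.
  (b) The plaintiff resides in Quenhaven, which is not Kelport, so this disjunct is met. Satisfied.
  (c) No such written consent has been filed; no contract (and hence no place of execution) is alleged — no alternative holds. The proviso rescues it, though: the claim is a tort claim. Condition met.
  (d) The claim is a tort claim. Condition met.
  (e) The claim is a tort claim, not a consumer claim. Met.
  → All conditions met; jurisdiction exists.
The Ulfield Court of Common Pleas:
  (a) The amount in controversy is 147,000 dollars, which meets the USD 143,000 floor — that alternative is enough. Condition met.
  (b) The plaintiff resides in Quenhaven, which is not Holston. Met.
  (c) The amount in controversy is 147,000 dollars, within the USD 150,000 ceiling — that alternative is enough. Condition met.
  (d) The corporate defendant(s) have their principal place of business in Istmont, not Ulfield; the claim is a tort claim, not an employment claim; the claim does not concern real property — none of the alternatives is met. However, the amount in controversy is $147,000, which meets the $10,000 floor, so the 'unless' proviso supplies this condition. Satisfied.
  (e) The claim is a tort claim, not a consumer claim — that alternative is enough. Condition met.
  → The court has jurisdiction.

the Civil Court of Kelport; the Ulfield Court of Common Pleas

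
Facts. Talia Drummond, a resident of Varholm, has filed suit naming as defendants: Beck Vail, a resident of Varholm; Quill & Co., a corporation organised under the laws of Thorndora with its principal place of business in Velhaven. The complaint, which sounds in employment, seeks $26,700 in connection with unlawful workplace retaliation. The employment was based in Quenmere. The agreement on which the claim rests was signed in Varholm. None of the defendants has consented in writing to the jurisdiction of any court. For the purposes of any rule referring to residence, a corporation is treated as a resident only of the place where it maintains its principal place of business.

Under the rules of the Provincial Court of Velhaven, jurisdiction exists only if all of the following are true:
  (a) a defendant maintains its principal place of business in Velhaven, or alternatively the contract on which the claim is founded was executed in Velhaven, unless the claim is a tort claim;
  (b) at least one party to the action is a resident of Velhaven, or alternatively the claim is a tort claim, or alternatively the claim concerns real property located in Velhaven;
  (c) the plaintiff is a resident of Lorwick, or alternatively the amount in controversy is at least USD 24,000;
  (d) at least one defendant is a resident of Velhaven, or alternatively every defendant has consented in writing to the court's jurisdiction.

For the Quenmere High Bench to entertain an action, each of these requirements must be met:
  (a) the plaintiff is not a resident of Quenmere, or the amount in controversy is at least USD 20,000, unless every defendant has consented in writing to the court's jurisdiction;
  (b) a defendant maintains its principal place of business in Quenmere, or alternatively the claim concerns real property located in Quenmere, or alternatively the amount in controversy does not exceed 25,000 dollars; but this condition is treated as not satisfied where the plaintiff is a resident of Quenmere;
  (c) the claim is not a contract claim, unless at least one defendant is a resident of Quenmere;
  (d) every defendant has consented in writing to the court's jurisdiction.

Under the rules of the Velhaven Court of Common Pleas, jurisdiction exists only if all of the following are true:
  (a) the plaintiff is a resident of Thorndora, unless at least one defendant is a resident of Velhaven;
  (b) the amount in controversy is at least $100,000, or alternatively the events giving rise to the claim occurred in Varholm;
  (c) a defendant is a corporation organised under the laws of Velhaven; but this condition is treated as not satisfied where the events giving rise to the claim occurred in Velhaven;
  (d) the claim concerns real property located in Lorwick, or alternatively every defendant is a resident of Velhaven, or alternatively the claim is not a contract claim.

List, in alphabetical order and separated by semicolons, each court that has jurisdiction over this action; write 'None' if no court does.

the Provincial Court of Velhaven

The Provincial Court of Velhaven:
  (a) Quill & Co. has its principal place of business in Velhaven, so one alternative holds. Satisfied.
  (b) Quill & Co. resides in Velhaven — that alternative is enough. Satisfied.
  (c) The amount in controversy is USD 26,700, which meets the 24,000 dollars floor, which satisfies one of the alternatives. Met.
  (d) Quill & Co. resides in Velhaven, so this disjunct is met. Satisfied.
  → Jurisdiction lies.
The Quenmere High Bench:
  (a) The plaintiff resides in Varholm, which is not Quenmere, so this disjunct is met. Condition met.
  (b) The corporate defendant(s) have their principal place of business in Velhaven, not Quenmere; the claim does not concern real property; the amount in controversy is USD 26,700, above the $25,000 ceiling — no alternative holds. Not met.
  (c) The claim is an employment claim, not a contract claim. Condition met.
  (d) No such written consent has been filed. Condition not met.
  → Not every requirement is met — no jurisdiction.
The Velhaven Court of Common Pleas:
  (a) The plaintiff resides in Varholm, not Thorndora. But Quill & Co. resides in Velhaven, and the 'unless' clause therefore excuses the requirement. Met.
  (b) The amount in controversy is 26,700 dollars, below the $100,000 floor; the operative events occurred in Quenmere, not Varholm — every alternative fails. Condition not met.
  (c) The corporate defendant(s) are organised in Thorndora, not Velhaven. Fails.
  (d) The claim is an employment claim, not a contract claim, so this disjunct is met. Satisfied.
  → At least one condition fails; no jurisdiction.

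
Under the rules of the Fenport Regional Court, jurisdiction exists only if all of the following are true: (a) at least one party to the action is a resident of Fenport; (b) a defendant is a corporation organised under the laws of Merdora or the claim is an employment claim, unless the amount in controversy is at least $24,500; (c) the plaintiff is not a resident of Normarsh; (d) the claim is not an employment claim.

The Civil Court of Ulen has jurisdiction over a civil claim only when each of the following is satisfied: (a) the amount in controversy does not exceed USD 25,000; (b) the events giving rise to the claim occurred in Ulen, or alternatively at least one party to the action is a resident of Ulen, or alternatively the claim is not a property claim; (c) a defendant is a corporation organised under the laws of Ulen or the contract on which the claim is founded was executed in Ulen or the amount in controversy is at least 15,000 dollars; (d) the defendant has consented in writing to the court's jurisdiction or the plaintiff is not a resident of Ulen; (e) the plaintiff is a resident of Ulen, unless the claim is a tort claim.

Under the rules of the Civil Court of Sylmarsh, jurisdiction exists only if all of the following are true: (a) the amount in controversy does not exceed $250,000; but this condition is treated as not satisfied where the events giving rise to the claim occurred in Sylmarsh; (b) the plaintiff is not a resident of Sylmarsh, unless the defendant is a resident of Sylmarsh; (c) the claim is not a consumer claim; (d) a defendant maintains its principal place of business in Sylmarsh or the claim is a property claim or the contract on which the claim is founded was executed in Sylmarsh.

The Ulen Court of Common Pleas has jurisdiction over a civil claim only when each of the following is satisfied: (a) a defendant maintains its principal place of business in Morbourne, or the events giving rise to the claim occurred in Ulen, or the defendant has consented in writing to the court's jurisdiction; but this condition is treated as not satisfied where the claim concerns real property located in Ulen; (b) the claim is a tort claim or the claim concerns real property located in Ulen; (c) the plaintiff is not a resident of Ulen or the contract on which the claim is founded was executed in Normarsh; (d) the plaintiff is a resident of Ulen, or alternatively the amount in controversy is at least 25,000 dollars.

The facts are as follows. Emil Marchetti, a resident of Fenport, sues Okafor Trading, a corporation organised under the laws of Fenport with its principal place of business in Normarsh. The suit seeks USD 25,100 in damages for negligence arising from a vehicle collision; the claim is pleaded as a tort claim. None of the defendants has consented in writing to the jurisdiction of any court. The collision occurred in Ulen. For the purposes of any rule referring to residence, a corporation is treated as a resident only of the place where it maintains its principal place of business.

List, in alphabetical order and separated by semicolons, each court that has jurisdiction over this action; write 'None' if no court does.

The Fenport Regional Court:
  (a) Emil Marchetti resides in Fenport. Condition met.
  (b) The corporate defendant(s) are organised in Fenport, not Merdora; the claim is a tort claim, not an employment claim — every alternative fails. But the amount in controversy is $25,100, which meets the USD 24,500 floor, and the 'unless' clause therefore excuses the requirement. Satisfied.
  (c) The plaintiff resides in Fenport, which is not Normarsh. Condition met.
  (d) The claim is a tort claim, not an employment claim. Condition met.
  → Jurisdiction lies.
The Civil Court of Ulen:
  (a) The amount in controversy is $25,100, above the 25,000 dollars ceiling. Fails.
  (b) The operative events occurred in Ulen, so one alternative holds. Satisfied.
  (c) The amount in controversy is 25,100 dollars, which meets the USD 15,000 floor — that alternative is enough. Met.
  (d) The plaintiff resides in Fenport, which is not Ulen, which satisfies one of the alternatives. Met.
  (e) The plaintiff resides in Fenport, not Ulen. The proviso rescues it, though: the claim is a tort claim. Condition met.
  → No jurisdiction.
The Civil Court of Sylmarsh:
  (a) The amount in controversy is $25,100, within the 250,000 dollars ceiling. The carve-out does not apply: the operative events occurred in Ulen, not Sylmarsh. Condition met.
  (b) The plaintiff resides in Fenport, which is not Sylmarsh. Satisfied.
  (c) The claim is a tort claim, not a consumer claim. Satisfied.
  (d) The corporate defendant(s) have their principal place of business in Normarsh, not Sylmarsh; the claim is a tort claim, not a property claim; no contract (and hence no place of execution) is alleged — no alternative holds. Condition not met.
  → The court lacks jurisdiction.
The Ulen Court of Common Pleas:
  (a) The operative events occurred in Ulen, so one alternative holds. The exception is not triggered, since the claim does not concern real property. Met.
  (b) The claim is a tort claim, so this disjunct is met. Met.
  (c) The plaintiff resides in Fenport, which is not Ulen, which satisfies one of the alternatives. Condition met.
  (d) The amount in controversy is 25,100 dollars, which meets the 25,000 dollars floor — that alternative is enough. Satisfied.
  → Every requirement is satisfied — jurisdiction.

the Fenport Regional Court; the Ulen Court of Common Pleas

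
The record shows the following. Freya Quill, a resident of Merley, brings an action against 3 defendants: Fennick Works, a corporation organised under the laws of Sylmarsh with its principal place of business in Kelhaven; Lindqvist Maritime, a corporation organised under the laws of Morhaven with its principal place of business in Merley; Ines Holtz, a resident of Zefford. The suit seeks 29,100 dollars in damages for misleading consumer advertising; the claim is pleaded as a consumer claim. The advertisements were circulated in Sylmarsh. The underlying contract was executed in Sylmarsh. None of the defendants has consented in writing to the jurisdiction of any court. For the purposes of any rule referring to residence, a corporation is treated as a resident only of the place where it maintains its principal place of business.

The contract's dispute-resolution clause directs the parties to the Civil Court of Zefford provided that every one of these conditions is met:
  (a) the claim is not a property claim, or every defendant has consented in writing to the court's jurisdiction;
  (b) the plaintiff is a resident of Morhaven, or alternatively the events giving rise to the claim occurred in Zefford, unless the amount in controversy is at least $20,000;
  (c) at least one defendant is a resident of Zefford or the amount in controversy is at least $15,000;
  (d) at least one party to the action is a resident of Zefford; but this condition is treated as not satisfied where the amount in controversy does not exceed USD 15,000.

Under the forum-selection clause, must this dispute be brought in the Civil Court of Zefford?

The Civil Court of Zefford:
  (a) The claim is a consumer claim, not a property claim — that alternative is enough. Satisfied.
  (b) The plaintiff resides in Merley, not Morhaven; the operative events occurred in Sylmarsh, not Zefford — no alternative holds. However, the amount in controversy is USD 29,100, which meets the 20,000 dollars floor, so the 'unless' proviso supplies this condition. Satisfied.
  (c) Ines Holtz resides in Zefford — that alternative is enough. Satisfied.
  (d) Ines Holtz resides in Zefford. The exception is not triggered, since the amount in controversy is 29,100 dollars, above the USD 15,000 ceiling. Satisfied.
  → The clause applies.

Yes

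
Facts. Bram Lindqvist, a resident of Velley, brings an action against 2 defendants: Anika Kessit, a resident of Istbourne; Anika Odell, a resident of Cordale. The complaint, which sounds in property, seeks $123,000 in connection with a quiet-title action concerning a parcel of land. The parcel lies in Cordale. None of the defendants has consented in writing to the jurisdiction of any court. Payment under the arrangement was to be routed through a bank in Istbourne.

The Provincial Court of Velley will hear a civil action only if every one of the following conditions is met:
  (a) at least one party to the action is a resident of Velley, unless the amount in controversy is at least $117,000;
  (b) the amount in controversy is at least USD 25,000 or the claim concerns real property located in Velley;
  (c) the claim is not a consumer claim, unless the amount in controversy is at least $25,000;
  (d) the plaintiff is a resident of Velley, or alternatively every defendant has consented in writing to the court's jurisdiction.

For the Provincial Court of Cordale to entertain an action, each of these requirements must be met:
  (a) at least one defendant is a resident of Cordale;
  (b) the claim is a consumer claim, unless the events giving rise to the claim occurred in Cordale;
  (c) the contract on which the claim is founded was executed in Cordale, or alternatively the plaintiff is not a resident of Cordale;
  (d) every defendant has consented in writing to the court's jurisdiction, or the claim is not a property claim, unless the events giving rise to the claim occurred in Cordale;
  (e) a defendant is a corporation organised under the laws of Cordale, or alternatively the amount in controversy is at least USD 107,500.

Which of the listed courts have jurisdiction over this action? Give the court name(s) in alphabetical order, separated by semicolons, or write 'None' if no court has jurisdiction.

The Provincial Court of Velley:
  (a) Bram Lindqvist resides in Velley. Met.
  (b) The amount in controversy is 123,000 dollars, which meets the USD 25,000 floor, which satisfies one of the alternatives. Condition met.
  (c) The claim is a property claim, not a consumer claim. Condition met.
  (d) The plaintiff resides in Velley, so this disjunct is met. Satisfied.
  → The court has jurisdiction.
The Provincial Court of Cordale:
  (a) Anika Odell resides in Cordale. Condition met.
  (b) The claim is a property claim, not a consumer claim. The proviso rescues it, though: the operative events occurred in Cordale. Satisfied.
  (c) The plaintiff resides in Velley, which is not Cordale, so this disjunct is met. Condition met.
  (d) No such written consent has been filed; the claim is a property claim — none of the alternatives is met. The proviso rescues it, though: the operative events occurred in Cordale. Satisfied.
  (e) The amount in controversy is USD 123,000, which meets the $107,500 floor — that alternative is enough. Condition met.
  → All conditions met; jurisdiction exists.

the Provincial Court of Cordale; the Provincial Court of Velley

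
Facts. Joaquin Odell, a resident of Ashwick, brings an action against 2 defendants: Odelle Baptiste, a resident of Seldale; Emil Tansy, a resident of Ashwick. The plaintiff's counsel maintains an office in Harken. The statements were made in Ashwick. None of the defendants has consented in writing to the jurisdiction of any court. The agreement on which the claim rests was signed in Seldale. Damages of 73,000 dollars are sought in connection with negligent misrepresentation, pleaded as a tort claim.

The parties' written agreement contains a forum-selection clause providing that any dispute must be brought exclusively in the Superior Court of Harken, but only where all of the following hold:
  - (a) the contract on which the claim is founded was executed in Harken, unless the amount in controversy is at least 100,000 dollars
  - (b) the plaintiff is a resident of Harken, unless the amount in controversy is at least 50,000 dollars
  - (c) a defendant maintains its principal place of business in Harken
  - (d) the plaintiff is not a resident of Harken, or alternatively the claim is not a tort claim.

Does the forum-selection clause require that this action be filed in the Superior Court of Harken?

No

The Superior Court of Harken:
  (a) The contract was executed in Seldale, not Harken. Nor does the 'unless' clause help: the amount in controversy is USD 73,000, below the USD 100,000 floor. Not met.
  (b) The plaintiff resides in Ashwick, not Harken. However, the amount in controversy is USD 73,000, which meets the $50,000 floor, so the 'unless' proviso supplies this condition. Satisfied.
  (c) No defendant is a corporation. Fails.
  (d) The plaintiff resides in Ashwick, which is not Harken — that alternative is enough. Condition met.
  → The clause does not apply.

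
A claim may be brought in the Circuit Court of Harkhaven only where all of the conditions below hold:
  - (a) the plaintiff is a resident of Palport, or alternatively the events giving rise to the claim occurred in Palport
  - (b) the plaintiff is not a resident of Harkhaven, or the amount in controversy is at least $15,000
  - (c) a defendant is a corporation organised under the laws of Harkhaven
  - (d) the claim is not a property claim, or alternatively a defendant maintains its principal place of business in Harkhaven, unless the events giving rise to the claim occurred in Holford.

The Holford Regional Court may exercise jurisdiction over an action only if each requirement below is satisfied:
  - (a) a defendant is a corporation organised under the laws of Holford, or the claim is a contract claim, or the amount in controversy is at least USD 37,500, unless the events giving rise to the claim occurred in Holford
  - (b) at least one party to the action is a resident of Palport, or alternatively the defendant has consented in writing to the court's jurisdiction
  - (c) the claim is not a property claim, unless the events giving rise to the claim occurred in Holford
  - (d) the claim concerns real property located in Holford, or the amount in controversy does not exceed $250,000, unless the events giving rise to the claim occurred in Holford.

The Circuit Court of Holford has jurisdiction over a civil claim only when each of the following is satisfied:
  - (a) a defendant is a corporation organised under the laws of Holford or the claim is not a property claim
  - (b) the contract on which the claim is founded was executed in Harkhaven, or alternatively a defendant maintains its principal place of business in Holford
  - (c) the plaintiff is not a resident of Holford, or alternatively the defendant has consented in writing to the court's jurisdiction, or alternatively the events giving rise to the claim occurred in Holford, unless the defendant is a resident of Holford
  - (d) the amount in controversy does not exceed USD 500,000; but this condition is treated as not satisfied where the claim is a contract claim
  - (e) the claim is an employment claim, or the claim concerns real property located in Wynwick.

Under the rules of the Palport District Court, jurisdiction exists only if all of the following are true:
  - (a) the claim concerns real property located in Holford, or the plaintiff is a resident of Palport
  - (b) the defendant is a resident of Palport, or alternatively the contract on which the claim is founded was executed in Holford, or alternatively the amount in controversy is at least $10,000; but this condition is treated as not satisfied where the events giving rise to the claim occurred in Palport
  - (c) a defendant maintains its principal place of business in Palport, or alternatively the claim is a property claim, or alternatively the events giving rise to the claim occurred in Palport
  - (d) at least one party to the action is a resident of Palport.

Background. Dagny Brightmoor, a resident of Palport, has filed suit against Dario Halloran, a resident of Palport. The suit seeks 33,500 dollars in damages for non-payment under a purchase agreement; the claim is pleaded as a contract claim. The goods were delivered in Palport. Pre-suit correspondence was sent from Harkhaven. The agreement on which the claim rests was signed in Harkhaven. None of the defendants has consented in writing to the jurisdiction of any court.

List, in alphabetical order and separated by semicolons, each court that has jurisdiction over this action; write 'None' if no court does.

the Holford Regional Court

The Circuit Court of Harkhaven:
  (a) The plaintiff resides in Palport, which satisfies one of the alternatives. Satisfied.
  (b) The plaintiff resides in Palport, which is not Harkhaven, which satisfies one of the alternatives. Condition met.
  (c) No defendant is a corporation. Not satisfied.
  (d) The claim is a contract claim, not a property claim, so one alternative holds. Satisfied.
  → The court lacks jurisdiction.
The Holford Regional Court:
  (a) The claim is a contract claim — that alternative is enough. Condition met.
  (b) Dagny Brightmoor resides in Palport, which satisfies one of the alternatives. Satisfied.
  (c) The claim is a contract claim, not a property claim. Met.
  (d) The amount in controversy is 33,500 dollars, within the USD 250,000 ceiling, so one alternative holds. Condition met.
  → All conditions met; jurisdiction exists.
The Circuit Court of Holford:
  (a) The claim is a contract claim, not a property claim — that alternative is enough. Met.
  (b) The contract was executed in Harkhaven — that alternative is enough. Satisfied.
  (c) The plaintiff resides in Palport, which is not Holford — that alternative is enough. Satisfied.
  (d) The amount in controversy is 33,500 dollars, within the $500,000 ceiling. But the claim is a contract claim, triggering the carve-out and defeating this condition. Fails.
  (e) The claim is a contract claim, not an employment claim; the claim does not concern real property — none of the alternatives is met. Not met.
  → No jurisdiction.
The Palport District Court:
  (a) The plaintiff resides in Palport, which satisfies one of the alternatives. Satisfied.
  (b) The defendant resides in Palport, so one alternative holds. However, the operative events occurred in Palport, which falls within the stated exception and so defeats the condition. Not satisfied.
  (c) The operative events occurred in Palport, which satisfies one of the alternatives. Condition met.
  (d) Dagny Brightmoor resides in Palport. Met.
  → The court lacks jurisdiction.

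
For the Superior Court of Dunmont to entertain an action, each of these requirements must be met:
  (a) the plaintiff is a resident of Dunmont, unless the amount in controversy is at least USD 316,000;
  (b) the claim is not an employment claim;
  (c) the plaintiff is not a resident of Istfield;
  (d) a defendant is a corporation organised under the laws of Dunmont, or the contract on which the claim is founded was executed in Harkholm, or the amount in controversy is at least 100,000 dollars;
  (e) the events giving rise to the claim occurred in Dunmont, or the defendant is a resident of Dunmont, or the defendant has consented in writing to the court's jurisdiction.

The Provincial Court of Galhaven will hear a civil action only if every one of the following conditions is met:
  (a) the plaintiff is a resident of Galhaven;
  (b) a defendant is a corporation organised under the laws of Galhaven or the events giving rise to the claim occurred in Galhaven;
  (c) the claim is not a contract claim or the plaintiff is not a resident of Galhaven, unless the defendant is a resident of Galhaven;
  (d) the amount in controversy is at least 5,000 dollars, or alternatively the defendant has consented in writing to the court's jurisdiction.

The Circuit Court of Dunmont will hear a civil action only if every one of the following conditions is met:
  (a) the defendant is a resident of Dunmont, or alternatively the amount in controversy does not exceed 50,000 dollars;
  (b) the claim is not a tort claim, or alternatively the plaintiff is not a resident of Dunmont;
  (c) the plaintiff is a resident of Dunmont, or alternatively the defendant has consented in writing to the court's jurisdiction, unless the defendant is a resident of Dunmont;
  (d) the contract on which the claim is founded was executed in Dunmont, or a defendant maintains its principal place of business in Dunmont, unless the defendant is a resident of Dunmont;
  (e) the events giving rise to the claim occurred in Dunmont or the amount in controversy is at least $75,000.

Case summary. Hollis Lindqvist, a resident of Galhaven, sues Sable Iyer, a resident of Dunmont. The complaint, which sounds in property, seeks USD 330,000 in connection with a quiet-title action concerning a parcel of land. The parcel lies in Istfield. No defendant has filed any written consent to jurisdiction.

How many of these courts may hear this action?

2

The Superior Court of Dunmont:
  (a) The plaintiff resides in Galhaven, not Dunmont. The proviso rescues it, though: the amount in controversy is USD 330,000, which meets the USD 316,000 floor. Satisfied.
  (b) The claim is a property claim, not an employment claim. Condition met.
  (c) The plaintiff resides in Galhaven, which is not Istfield. Met.
  (d) The amount in controversy is USD 330,000, which meets the 100,000 dollars floor — that alternative is enough. Satisfied.
  (e) The defendant resides in Dunmont — that alternative is enough. Condition met.
  → All conditions met; jurisdiction exists.
The Provincial Court of Galhaven:
  (a) The plaintiff resides in Galhaven. Met.
  (b) No defendant is a corporation; the operative events occurred in Istfield, not Galhaven — none of the alternatives is met. Fails.
  (c) The claim is a property claim, not a contract claim, so one alternative holds. Met.
  (d) The amount in controversy is 330,000 dollars, which meets the USD 5,000 floor — that alternative is enough. Satisfied.
  → No jurisdiction.
The Circuit Court of Dunmont:
  (a) The defendant resides in Dunmont, which satisfies one of the alternatives. Condition met.
  (b) The claim is a property claim, not a tort claim — that alternative is enough. Satisfied.
  (c) The plaintiff resides in Galhaven, not Dunmont; no such written consent has been filed — every alternative fails. But the defendant resides in Dunmont, and the 'unless' clause therefore excuses the requirement. Met.
  (d) No contract (and hence no place of execution) is alleged; no defendant is a corporation — every alternative fails. The proviso rescues it, though: the defendant resides in Dunmont. Satisfied.
  (e) The amount in controversy is 330,000 dollars, which meets the $75,000 floor, so one alternative holds. Met.
  → All conditions met; jurisdiction exists.
Courts with jurisdiction: the Superior Court of Dunmont, the Circuit Court of Dunmont — 2 in total.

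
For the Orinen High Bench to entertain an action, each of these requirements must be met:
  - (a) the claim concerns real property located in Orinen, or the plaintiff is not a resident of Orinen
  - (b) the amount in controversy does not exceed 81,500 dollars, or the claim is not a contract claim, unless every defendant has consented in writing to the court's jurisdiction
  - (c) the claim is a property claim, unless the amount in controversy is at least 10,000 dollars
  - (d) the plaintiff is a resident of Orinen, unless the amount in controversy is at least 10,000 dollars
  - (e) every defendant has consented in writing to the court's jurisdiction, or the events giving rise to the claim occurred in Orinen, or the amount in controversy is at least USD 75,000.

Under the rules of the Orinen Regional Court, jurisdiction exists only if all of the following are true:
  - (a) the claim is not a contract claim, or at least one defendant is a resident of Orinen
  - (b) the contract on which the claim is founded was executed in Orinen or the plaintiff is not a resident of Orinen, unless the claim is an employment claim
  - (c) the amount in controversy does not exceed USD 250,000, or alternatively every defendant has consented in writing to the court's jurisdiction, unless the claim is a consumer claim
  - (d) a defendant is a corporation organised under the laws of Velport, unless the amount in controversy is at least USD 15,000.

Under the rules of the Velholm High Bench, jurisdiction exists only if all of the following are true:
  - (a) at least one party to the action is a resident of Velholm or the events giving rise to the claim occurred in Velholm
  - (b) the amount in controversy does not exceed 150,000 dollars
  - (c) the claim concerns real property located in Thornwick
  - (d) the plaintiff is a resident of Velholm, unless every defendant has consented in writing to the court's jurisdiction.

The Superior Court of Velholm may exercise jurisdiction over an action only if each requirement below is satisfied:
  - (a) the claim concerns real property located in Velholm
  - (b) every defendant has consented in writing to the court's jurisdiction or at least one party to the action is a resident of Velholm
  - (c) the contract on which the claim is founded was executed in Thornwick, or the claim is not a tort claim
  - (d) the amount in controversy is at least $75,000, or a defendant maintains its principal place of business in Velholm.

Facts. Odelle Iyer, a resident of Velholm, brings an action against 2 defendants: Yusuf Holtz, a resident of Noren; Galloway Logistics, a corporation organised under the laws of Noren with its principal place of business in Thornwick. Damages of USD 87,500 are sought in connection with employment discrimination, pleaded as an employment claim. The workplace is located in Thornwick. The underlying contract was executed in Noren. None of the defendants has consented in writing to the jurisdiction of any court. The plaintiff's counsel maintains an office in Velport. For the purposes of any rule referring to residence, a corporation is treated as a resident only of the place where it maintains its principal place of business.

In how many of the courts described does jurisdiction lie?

The Orinen High Bench:
  (a) The plaintiff resides in Velholm, which is not Orinen, so this disjunct is met. Satisfied.
  (b) The claim is an employment claim, not a contract claim, so one alternative holds. Condition met.
  (c) The claim is an employment claim, not a property claim. But the amount in controversy is USD 87,500, which meets the 10,000 dollars floor, and the 'unless' clause therefore excuses the requirement. Condition met.
  (d) The plaintiff resides in Velholm, not Orinen. The proviso rescues it, though: the amount in controversy is USD 87,500, which meets the 10,000 dollars floor. Met.
  (e) The amount in controversy is $87,500, which meets the 75,000 dollars floor, so one alternative holds. Condition met.
  → The court has jurisdiction.
The Orinen Regional Court:
  (a) The claim is an employment claim, not a contract claim — that alternative is enough. Met.
  (b) The plaintiff resides in Velholm, which is not Orinen, which satisfies one of the alternatives. Condition met.
  (c) The amount in controversy is $87,500, within the USD 250,000 ceiling, so one alternative holds. Satisfied.
  (d) The corporate defendant(s) are organised in Noren, not Velport. But the amount in controversy is USD 87,500, which meets the 15,000 dollars floor, and the 'unless' clause therefore excuses the requirement. Met.
  → Every requirement is satisfied — jurisdiction.
The Velholm High Bench:
  (a) Odelle Iyer resides in Velholm, which satisfies one of the alternatives. Condition met.
  (b) The amount in controversy is $87,500, within the $150,000 ceiling. Met.
  (c) The claim does not concern real property. Not met.
  (d) The plaintiff resides in Velholm. Satisfied.
  → Not every requirement is met — no jurisdiction.
The Superior Court of Velholm:
  (a) The claim does not concern real property. Not met.
  (b) Odelle Iyer resides in Velholm, which satisfies one of the alternatives. Met.
  (c) The claim is an employment claim, not a tort claim, which satisfies one of the alternatives. Satisfied.
  (d) The amount in controversy is USD 87,500, which meets the $75,000 floor, so this disjunct is met. Met.
  → Not every requirement is met — no jurisdiction.
Courts with jurisdiction: the Orinen High Bench, the Orinen Regional Court — 2 in total.

2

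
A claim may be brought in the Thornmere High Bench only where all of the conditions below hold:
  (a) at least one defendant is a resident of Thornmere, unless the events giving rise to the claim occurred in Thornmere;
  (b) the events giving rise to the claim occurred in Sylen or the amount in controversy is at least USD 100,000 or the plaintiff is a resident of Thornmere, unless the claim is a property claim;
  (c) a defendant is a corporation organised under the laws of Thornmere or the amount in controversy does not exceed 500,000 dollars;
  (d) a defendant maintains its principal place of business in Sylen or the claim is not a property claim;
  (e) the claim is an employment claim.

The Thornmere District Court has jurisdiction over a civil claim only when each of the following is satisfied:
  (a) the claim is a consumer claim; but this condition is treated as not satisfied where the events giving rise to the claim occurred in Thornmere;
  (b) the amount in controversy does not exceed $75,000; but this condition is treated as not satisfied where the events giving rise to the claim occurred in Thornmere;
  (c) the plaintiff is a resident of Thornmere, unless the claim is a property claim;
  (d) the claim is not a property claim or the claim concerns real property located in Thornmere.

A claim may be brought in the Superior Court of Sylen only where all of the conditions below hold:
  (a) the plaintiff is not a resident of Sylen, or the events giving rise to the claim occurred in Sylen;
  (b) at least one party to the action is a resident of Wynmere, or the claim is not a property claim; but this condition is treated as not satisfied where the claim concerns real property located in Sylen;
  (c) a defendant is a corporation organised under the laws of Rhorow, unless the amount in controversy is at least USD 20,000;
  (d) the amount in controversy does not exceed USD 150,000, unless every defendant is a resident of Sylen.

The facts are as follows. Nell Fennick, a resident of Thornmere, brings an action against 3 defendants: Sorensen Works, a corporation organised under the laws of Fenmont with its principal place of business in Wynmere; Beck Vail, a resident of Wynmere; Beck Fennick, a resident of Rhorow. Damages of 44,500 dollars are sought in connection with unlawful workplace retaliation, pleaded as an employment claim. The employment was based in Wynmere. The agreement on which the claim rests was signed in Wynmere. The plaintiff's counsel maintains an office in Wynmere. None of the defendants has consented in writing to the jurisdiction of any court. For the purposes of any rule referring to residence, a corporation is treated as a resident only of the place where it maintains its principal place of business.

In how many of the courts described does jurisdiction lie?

1

The Thornmere High Bench:
  (a) No defendant resides in Thornmere (they reside in Wynmere, Wynmere, Rhorow). The proviso offers no rescue either, since the operative events occurred in Wynmere, not Thornmere. Not met.
  (b) The plaintiff resides in Thornmere, so this disjunct is met. Condition met.
  (c) The amount in controversy is 44,500 dollars, within the $500,000 ceiling, so this disjunct is met. Satisfied.
  (d) The claim is an employment claim, not a property claim, so one alternative holds. Satisfied.
  (e) The claim is an employment claim. Condition met.
  → Not every requirement is met — no jurisdiction.
The Thornmere District Court:
  (a) The claim is an employment claim, not a consumer claim. Fails.
  (b) The amount in controversy is 44,500 dollars, within the USD 75,000 ceiling. And the carve-out is inapplicable — the operative events occurred in Wynmere, not Thornmere. Met.
  (c) The plaintiff resides in Thornmere. Condition met.
  (d) The claim is an employment claim, not a property claim, so one alternative holds. Satisfied.
  → At least one condition fails; no jurisdiction.
The Superior Court of Sylen:
  (a) The plaintiff resides in Thornmere, which is not Sylen, which satisfies one of the alternatives. Satisfied.
  (b) Sorensen Works resides in Wynmere, so one alternative holds. And the carve-out is inapplicable — the claim does not concern real property. Met.
  (c) The corporate defendant(s) are organised in Fenmont, not Rhorow. But the amount in controversy is USD 44,500, which meets the 20,000 dollars floor, and the 'unless' clause therefore excuses the requirement. Condition met.
  (d) The amount in controversy is USD 44,500, within the $150,000 ceiling. Met.
  → The court has jurisdiction.
Courts with jurisdiction: the Superior Court of Sylen — 1 in total.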